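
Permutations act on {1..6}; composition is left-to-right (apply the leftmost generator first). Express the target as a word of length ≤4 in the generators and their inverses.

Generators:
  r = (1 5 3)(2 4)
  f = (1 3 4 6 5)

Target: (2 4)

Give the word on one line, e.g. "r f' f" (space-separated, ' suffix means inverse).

r r r

  after r: (1 5 3)(2 4)
  after r: (1 3 5)
  after r: (2 4)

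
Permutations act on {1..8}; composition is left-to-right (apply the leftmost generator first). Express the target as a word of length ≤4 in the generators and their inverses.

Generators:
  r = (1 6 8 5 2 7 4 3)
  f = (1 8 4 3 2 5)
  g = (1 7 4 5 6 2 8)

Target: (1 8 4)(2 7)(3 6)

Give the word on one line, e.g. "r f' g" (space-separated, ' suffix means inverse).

  after g': (1 8 2 6 5 4 7)
  after r: (1 5 3)(2 8 7 6)
  after f': (1 2)(3 5 4 8 7 6)
  after g: (1 8 4)(2 7)(3 6)

g' r f' g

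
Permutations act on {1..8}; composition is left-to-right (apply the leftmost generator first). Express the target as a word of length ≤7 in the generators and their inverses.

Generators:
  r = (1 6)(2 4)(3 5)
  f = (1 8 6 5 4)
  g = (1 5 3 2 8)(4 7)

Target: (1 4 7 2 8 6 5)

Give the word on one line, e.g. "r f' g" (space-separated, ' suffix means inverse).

g' r f f f

  after g': (1 8 2 3 5)(4 7)
  after r: (1 8 4 7 2 5 6)
  after f: (1 6 8)(2 4 7)
  after f: (1 5 4 7 2)
  after f: (1 4 7 2 8 6 5)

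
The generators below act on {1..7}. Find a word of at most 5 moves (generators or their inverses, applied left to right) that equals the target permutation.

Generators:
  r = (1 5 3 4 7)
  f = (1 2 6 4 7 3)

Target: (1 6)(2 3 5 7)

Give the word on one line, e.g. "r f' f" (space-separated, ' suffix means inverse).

r' f' f'

  after r': (1 7 4 3 5)
  after f': (1 4 7 6 2)(3 5)
  after f': (1 6)(2 3 5 7)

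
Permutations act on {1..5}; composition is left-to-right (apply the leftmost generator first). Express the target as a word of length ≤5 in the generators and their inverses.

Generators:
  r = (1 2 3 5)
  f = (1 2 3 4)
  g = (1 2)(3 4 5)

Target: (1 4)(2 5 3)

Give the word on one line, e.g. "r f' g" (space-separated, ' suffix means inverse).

f g' r' g g

  after f: (1 2 3 4)
  after g': (2 5 4)
  after r': (1 5 4)(2 3)
  after g: (1 3)(2 4)
  after g: (1 4)(2 5 3)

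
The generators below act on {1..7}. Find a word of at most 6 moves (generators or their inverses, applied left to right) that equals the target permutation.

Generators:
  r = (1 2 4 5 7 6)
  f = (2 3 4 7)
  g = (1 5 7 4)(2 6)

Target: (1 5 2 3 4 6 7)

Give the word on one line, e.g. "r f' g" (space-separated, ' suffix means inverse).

f' r f' g' f

  after f': (2 7 4 3)
  after r: (1 2 6)(3 4)(5 7)
  after f': (1 7 5 4 2 6)
  after g': (1 5 7)(4 6)
  after f: (1 5 2 3 4 6 7)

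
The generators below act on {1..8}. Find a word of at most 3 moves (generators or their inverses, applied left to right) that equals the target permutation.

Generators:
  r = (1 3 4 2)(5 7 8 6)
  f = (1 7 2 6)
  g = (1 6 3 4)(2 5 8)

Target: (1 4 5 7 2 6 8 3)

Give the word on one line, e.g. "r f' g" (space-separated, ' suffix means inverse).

  after r: (1 3 4 2)(5 7 8 6)
  after g: (1 4 5 7 2 6 8 3)

r g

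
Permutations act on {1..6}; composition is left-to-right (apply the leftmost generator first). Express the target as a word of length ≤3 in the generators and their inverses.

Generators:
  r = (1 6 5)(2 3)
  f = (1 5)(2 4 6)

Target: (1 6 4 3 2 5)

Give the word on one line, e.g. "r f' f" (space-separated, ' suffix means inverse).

  after f: (1 5)(2 4 6)
  after f: (2 6 4)
  after r: (1 6 4 3 2 5)

f f r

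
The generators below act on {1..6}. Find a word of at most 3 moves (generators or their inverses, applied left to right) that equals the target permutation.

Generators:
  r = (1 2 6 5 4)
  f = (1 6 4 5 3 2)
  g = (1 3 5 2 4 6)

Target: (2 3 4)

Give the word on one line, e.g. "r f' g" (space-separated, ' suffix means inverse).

f g

  after f: (1 6 4 5 3 2)
  after g: (2 3 4)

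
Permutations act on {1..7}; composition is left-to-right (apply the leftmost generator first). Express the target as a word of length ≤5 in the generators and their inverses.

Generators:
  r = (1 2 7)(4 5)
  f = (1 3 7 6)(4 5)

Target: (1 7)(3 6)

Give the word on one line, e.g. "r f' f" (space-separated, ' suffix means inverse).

  after r: (1 2 7)(4 5)
  after f: (1 2 6)(3 7)
  after f: (1 2)(3 6)(4 5)
  after r: (1 7)(3 6)

r f f r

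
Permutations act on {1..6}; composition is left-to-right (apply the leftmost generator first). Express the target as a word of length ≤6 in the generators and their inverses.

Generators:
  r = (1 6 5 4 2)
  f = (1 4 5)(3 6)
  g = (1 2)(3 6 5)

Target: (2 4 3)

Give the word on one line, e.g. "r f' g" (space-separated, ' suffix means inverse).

  after g': (1 2)(3 5 6)
  after f': (1 2 5 3 4)
  after f': (1 2 4 5 6 3)
  after g: (2 4 3)

g' f' f' g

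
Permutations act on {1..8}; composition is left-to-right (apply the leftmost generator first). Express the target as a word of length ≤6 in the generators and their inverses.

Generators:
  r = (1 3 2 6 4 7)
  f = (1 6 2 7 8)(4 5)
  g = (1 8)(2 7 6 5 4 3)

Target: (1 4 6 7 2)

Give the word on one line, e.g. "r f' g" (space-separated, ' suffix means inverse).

  after r: (1 3 2 6 4 7)
  after r: (1 2 4)(3 6 7)
  after r: (1 6)(2 7)(3 4)
  after g: (1 5 4 2 6 8)
  after f': (1 4 6 7 2)

r r r g f'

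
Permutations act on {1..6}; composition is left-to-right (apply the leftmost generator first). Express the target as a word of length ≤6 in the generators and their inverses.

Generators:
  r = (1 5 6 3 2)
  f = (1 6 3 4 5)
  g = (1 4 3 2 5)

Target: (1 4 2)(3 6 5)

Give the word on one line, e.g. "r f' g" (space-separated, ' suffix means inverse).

  after g': (1 5 2 3 4)
  after f: (2 4 6 3 5)
  after g: (1 4 6 2 3)
  after r: (1 4 3 5 6)
  after r: (1 4 2)(3 6 5)

g' f g r r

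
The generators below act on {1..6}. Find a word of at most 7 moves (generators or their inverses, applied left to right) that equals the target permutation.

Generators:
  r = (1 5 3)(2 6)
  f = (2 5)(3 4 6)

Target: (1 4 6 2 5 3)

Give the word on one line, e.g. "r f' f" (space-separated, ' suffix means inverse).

f' r f' r' f'

  after f': (2 5)(3 6 4)
  after r: (1 5 6 4)(2 3)
  after f': (1 2 6 3 5 4)
  after r': (1 6 5 4 3)
  after f': (1 4 6 2 5 3)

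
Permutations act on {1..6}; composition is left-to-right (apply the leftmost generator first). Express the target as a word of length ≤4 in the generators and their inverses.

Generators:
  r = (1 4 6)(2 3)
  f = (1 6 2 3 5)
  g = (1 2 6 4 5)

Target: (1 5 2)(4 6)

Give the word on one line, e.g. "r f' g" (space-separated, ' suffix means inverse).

  after f': (1 5 3 2 6)
  after r: (1 5 2)(4 6)

f' r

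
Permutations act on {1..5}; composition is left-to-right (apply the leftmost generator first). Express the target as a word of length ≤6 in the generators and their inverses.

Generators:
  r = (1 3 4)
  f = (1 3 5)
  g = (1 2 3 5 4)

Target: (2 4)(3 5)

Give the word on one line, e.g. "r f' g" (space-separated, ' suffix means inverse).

f r' g' r' f'

  after f: (1 3 5)
  after r': (3 5 4)
  after g': (1 4 2)
  after r': (1 3)(2 4)
  after f': (2 4)(3 5)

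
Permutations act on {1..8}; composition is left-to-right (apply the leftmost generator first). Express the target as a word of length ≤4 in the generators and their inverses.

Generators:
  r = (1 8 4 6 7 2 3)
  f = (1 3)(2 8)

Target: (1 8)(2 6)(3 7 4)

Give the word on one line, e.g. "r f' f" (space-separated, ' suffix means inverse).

r' r' f

  after r': (1 3 2 7 6 4 8)
  after r': (1 2 6 8 3 7 4)
  after f: (1 8)(2 6)(3 7 4)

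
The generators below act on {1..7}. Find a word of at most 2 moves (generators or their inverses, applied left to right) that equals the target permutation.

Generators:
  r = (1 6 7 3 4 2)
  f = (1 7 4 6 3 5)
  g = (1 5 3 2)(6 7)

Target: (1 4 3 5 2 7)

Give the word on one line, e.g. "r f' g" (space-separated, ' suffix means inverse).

  after g': (1 2 3 5)(6 7)
  after r': (1 4 3 5 2 7)

g' r'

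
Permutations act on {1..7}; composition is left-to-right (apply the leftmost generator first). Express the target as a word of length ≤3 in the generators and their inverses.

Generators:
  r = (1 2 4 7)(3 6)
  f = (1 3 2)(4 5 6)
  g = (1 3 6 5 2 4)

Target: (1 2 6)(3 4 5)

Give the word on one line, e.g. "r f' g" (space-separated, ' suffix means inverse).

  after g': (1 4 2 5 6 3)
  after g': (1 2 6)(3 4 5)

g' g'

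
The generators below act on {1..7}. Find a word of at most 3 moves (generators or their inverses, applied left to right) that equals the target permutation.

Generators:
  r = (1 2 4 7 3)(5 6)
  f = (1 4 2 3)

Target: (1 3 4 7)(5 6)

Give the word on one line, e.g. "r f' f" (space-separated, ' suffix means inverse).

  after r: (1 2 4 7 3)(5 6)
  after f: (1 3 4 7)(5 6)

r f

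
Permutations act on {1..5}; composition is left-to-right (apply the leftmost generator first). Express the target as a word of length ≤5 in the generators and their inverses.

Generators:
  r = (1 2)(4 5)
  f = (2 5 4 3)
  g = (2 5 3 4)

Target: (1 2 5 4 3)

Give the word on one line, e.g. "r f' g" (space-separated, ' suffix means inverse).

f r f f g

  after f: (2 5 4 3)
  after r: (1 2 4 3)
  after f: (1 5 4 2 3)
  after f: (1 4 5 3)
  after g: (1 2 5 4 3)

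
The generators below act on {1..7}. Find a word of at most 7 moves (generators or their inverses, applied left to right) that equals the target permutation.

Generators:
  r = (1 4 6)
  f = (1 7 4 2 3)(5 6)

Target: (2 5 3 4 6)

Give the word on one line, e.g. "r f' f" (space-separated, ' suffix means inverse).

r' r' f' r f'

  after r': (1 6 4)
  after r': (1 4 6)
  after f': (1 7)(2 4 5 6 3)
  after r: (1 7 4 5)(2 6 3)
  after f': (2 5 3 4 6)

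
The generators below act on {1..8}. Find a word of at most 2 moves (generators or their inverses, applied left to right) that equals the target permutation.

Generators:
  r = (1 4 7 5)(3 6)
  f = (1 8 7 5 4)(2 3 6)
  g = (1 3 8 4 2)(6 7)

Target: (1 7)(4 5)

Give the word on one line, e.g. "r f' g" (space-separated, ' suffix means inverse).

  after r: (1 4 7 5)(3 6)
  after r: (1 7)(4 5)

r r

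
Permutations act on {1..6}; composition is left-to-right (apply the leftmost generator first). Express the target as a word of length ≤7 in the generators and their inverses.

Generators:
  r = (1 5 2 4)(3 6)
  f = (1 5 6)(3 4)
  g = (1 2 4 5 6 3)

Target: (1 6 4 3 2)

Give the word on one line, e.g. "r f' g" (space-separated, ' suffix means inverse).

  after r': (1 4 2 5)(3 6)
  after f': (1 3 5 6 4 2)
  after r: (1 6)(2 5 3)
  after r: (1 3 4)(5 6)
  after g': (1 6 4 3 2)

r' f' r r g'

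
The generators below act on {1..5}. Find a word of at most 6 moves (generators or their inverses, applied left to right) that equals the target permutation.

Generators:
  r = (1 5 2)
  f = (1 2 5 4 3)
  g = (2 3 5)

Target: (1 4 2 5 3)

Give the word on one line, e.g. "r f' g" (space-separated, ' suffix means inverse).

r f f g f

  after r: (1 5 2)
  after f: (1 4 3)
  after f: (1 3 2 5 4)
  after g: (1 5 4)
  after f: (1 4 2 5 3)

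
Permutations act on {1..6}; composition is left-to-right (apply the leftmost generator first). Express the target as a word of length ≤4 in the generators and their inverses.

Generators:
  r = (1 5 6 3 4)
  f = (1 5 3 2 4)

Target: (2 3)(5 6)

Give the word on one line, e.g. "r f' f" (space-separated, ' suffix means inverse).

  after f: (1 5 3 2 4)
  after r': (2 3)(5 6)

f r'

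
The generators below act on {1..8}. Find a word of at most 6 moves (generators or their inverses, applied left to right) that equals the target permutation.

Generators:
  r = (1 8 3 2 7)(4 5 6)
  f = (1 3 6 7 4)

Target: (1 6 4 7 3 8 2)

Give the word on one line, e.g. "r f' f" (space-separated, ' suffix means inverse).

f f r' r' r'

  after f: (1 3 6 7 4)
  after f: (1 6 4 3 7)
  after r': (1 5 4 8)(2 3)
  after r': (1 4)(2 8 7)(5 6)
  after r': (1 6 4 7 3 8 2)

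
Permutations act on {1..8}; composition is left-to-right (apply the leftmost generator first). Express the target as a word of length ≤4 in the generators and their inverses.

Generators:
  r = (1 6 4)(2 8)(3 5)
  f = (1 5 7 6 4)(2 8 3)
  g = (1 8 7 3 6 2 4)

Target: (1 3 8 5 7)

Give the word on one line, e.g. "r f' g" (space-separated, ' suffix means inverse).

  after f: (1 5 7 6 4)(2 8 3)
  after r': (1 3 8 5 7)

f r'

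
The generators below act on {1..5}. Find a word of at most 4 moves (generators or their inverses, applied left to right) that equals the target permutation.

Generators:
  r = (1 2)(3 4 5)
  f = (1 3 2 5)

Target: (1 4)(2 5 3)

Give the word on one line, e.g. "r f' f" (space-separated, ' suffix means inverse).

r' f r'

  after r': (1 2)(3 5 4)
  after f: (1 5 4 2 3)
  after r': (1 4)(2 5 3)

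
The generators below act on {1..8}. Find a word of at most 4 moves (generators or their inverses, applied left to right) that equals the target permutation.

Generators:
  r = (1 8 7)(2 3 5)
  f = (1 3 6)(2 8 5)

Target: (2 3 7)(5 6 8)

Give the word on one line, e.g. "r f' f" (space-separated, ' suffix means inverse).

  after r': (1 7 8)(2 5 3)
  after f: (1 7 5 6)(3 8)
  after r: (2 3 7)(5 6 8)

r' f r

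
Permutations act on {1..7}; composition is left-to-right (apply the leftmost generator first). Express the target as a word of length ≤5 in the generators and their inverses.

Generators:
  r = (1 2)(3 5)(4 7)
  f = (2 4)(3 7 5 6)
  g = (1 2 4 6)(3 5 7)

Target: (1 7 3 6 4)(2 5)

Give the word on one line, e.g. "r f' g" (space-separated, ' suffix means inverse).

f' g' f' r' g'

  after f': (2 4)(3 6 5 7)
  after g': (1 6 3 4)
  after f': (1 5 7 3 2 4)
  after r': (1 3)(2 7 5 4)
  after g': (1 7 3 6 4)(2 5)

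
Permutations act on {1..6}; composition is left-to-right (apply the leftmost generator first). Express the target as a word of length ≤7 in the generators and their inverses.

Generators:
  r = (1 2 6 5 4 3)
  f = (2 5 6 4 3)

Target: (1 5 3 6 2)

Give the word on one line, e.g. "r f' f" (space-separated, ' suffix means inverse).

f' f' r r f'

  after f': (2 3 4 6 5)
  after f': (2 4 5 3 6)
  after r: (1 2 3 5)
  after r: (1 6 5 2)(3 4)
  after f': (1 5 3 6 2)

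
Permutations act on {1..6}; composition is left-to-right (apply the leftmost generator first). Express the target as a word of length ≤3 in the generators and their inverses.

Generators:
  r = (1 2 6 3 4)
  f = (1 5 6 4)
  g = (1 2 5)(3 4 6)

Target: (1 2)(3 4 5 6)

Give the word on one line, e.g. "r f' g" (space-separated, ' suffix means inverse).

  after r: (1 2 6 3 4)
  after g': (2 4 5)
  after r: (1 2)(3 4 5 6)

r g' r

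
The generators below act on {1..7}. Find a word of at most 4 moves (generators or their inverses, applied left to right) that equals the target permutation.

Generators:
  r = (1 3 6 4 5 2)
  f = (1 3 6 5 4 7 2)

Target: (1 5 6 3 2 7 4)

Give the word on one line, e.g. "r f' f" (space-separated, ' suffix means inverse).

  after r: (1 3 6 4 5 2)
  after f': (4 6 5 7)
  after f': (1 2 7 5 4 3)
  after r': (1 5 6 3 2 7 4)

r f' f' r'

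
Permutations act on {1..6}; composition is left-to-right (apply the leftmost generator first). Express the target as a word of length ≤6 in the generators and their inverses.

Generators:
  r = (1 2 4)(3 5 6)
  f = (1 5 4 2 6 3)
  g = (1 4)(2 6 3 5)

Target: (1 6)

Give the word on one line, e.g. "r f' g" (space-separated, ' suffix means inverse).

  after r: (1 2 4)(3 5 6)
  after r: (1 4 2)(3 6 5)
  after f': (1 5 6)(2 3)
  after g': (1 3 5 2 6 4)
  after g': (1 6)

r r f' g' g'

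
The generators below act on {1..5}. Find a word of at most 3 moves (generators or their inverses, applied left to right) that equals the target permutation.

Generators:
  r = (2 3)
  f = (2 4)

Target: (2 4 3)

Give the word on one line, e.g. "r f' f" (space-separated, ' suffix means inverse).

  after f': (2 4)
  after r: (2 4 3)

f' r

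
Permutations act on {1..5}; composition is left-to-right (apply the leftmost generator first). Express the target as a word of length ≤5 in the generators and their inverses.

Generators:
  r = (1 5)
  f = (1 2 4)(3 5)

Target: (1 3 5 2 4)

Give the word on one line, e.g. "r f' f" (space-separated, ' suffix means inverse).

r f r' r'

  after r: (1 5)
  after f: (1 3 5 2 4)
  after r': (1 3)(2 4 5)
  after r': (1 3 5 2 4)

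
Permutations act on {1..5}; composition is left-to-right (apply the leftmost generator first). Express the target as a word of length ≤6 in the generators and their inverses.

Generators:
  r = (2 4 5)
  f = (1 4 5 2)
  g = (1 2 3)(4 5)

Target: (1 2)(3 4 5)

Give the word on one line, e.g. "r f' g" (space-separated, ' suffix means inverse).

  after r: (2 4 5)
  after g: (1 2 5 3)
  after g: (1 3 2 4 5)
  after r': (1 3 5)
  after g': (1 2)(3 4 5)

r g g r' g'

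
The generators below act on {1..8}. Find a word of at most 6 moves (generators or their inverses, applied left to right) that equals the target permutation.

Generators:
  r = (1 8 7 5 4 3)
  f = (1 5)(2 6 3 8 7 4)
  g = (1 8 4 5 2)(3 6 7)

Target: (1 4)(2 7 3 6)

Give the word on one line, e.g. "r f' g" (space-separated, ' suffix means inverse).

  after r': (1 3 4 5 7 8)
  after g': (1 7)(2 5 6 3 8)
  after f': (1 8 4 7 5 2)
  after f': (1 3 6 2 5 4 8 7)
  after r': (1 4)(2 7 3 6)

r' g' f' f' r'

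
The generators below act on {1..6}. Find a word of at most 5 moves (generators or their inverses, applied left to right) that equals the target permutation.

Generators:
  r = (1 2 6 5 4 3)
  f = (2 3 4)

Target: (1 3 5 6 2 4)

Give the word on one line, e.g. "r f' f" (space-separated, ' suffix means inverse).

  after f: (2 3 4)
  after r': (1 3 5 6 2 4)
  after f': (1 2 3 5 6 4)
  after f': (1 4)(3 5 6)
  after f': (1 3 5 6 2 4)

f r' f' f' f'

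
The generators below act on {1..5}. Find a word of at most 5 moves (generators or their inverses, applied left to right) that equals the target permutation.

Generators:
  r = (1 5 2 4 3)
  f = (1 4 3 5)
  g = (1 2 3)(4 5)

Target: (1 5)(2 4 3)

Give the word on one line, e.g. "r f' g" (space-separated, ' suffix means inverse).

r g f f

  after r: (1 5 2 4 3)
  after g: (1 4)(2 5 3)
  after f: (1 3 2)
  after f: (1 5)(2 4 3)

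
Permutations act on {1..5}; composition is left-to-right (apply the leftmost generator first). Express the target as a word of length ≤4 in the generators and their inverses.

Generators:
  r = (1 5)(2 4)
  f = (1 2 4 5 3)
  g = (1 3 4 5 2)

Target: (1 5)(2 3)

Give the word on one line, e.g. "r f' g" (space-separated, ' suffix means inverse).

g' r g

  after g': (1 2 5 4 3)
  after r: (1 4 3 5 2)
  after g: (1 5)(2 3)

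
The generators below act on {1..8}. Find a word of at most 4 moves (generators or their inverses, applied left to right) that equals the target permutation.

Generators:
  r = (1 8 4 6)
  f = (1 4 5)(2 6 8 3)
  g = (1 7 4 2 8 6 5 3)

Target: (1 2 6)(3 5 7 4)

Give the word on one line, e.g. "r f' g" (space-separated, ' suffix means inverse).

  after f': (1 5 4)(2 3 8 6)
  after f': (1 4 5)(2 8)(3 6)
  after g: (1 2 6)(3 5 7 4)

f' f' g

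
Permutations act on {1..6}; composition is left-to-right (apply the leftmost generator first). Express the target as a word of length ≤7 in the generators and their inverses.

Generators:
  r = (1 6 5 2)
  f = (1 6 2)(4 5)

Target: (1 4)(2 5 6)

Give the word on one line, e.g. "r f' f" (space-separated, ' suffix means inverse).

  after r: (1 6 5 2)
  after f: (1 2 6 4 5)
  after r': (1 5 2)(4 6)
  after f: (1 4 2 6 5)
  after r: (1 4)(2 5 6)

r f r' f r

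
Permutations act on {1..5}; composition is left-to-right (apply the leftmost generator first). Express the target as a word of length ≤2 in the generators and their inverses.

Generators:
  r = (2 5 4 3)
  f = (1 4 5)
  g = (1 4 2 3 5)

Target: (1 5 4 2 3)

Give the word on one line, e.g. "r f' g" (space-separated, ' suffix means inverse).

  after g: (1 4 2 3 5)
  after f: (1 5 4 2 3)

g f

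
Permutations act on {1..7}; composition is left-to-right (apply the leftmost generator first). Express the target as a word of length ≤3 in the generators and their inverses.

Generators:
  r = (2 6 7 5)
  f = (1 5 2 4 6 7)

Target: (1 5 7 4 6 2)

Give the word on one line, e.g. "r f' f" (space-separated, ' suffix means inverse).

  after r': (2 5 7 6)
  after f': (1 7 4 2)(5 6)
  after r: (1 5 7 4 6 2)

r' f' r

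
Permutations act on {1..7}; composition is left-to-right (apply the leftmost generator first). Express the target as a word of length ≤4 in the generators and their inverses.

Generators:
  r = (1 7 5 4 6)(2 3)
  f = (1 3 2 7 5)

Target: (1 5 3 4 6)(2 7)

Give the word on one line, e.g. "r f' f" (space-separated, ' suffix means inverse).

  after f': (1 5 7 2 3)
  after f': (1 7 3 5 2)
  after r: (1 5 3 4 6)(2 7)

f' f' r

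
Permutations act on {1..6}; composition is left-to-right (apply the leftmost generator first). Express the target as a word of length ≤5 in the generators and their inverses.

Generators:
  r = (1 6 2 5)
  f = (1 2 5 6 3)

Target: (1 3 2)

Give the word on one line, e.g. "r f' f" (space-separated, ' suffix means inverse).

  after f: (1 2 5 6 3)
  after r': (1 6 3 5)
  after f: (1 3 6)(2 5)
  after r: (1 3 2)

f r' f r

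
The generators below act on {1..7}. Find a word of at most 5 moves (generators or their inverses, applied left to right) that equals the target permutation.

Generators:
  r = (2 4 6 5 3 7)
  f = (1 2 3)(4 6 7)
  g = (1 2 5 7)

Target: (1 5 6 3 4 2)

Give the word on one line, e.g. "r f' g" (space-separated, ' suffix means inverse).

  after r: (2 4 6 5 3 7)
  after f: (1 2 6 5)(3 4 7)
  after f: (1 3 6 5 2 7)
  after g: (1 3 6 7 2)
  after r': (1 5 6 3 4 2)

r f f g r'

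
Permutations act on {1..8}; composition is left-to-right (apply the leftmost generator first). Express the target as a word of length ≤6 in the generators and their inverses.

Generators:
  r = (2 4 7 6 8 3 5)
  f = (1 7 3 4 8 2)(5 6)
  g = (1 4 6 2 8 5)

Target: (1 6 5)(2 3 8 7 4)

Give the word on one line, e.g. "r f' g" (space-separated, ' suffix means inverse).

  after r': (2 5 3 8 6 7 4)
  after f': (1 2 6)(3 4 8 5 7)
  after f': (1 8 6 2 5)
  after r': (1 6 5)(2 3 8 7 4)

r' f' f' r'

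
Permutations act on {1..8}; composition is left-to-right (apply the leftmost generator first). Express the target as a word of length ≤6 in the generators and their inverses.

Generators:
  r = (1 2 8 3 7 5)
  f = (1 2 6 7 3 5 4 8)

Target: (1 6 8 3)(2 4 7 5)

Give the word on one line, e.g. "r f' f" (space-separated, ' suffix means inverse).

f' r' f r

  after f': (1 8 4 5 3 7 6 2)
  after r': (1 2 5 8 4 7 6)
  after f: (1 6 2 4 3 5)
  after r: (1 6 8 3)(2 4 7 5)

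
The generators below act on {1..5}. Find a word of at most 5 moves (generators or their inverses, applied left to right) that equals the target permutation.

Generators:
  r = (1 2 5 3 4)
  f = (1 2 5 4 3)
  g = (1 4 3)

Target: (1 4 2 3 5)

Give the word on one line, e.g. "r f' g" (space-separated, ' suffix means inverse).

  after g: (1 4 3)
  after r': (1 3 4 5 2)
  after f': (1 4 2 3 5)

g r' f'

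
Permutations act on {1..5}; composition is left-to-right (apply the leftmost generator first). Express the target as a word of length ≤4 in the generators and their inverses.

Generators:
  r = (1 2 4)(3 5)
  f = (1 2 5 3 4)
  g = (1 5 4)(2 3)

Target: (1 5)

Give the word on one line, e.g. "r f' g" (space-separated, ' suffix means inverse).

f f r' f'

  after f: (1 2 5 3 4)
  after f: (1 5 4 2 3)
  after r': (1 3 4)(2 5)
  after f': (1 5)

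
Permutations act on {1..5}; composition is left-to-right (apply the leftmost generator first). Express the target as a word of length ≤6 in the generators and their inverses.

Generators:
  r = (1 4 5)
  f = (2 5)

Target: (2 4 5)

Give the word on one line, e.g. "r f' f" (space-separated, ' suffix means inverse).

  after r: (1 4 5)
  after f': (1 4 2 5)
  after r': (2 4)
  after f: (2 4 5)

r f' r' f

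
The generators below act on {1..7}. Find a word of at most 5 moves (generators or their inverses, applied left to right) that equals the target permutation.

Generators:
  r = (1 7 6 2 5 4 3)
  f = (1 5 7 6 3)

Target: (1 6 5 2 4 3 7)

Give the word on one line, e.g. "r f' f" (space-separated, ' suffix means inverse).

f r r f'

  after f: (1 5 7 6 3)
  after r: (1 4 3 7 2 5 6)
  after r: (1 3 6 7 5 2 4)
  after f': (1 6 5 2 4 3 7)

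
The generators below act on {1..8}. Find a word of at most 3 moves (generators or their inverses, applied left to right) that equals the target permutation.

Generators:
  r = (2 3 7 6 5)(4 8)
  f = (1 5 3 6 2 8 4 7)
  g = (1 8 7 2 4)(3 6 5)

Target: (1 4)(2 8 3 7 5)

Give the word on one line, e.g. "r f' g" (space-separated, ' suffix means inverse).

  after g: (1 8 7 2 4)(3 6 5)
  after r': (1 4)(2 8 3 7 5)

g r'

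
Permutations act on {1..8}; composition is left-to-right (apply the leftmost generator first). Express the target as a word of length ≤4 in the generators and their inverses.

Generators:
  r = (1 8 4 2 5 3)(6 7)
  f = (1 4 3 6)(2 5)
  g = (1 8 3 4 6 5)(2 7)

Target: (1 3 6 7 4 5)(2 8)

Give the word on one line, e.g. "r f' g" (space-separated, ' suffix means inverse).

r g g f

  after r: (1 8 4 2 5 3)(6 7)
  after g: (1 3 8 6 2)(4 7 5)
  after g: (1 4 2 8 5 6 7)
  after f: (1 3 6 7 4 5)(2 8)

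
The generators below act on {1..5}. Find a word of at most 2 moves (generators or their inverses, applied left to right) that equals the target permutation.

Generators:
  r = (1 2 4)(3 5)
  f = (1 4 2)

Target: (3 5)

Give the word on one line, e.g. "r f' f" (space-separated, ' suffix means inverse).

f r

  after f: (1 4 2)
  after r: (3 5)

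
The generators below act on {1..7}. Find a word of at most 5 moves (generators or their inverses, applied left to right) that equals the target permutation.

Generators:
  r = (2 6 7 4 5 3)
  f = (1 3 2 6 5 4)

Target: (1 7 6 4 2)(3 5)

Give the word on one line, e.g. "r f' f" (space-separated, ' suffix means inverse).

  after r: (2 6 7 4 5 3)
  after f': (1 4 6 7 5)
  after f': (1 5 4 2 3)(6 7)
  after f': (1 6 7 2)(3 4)
  after r: (1 7 6 4 2)(3 5)

r f' f' f' r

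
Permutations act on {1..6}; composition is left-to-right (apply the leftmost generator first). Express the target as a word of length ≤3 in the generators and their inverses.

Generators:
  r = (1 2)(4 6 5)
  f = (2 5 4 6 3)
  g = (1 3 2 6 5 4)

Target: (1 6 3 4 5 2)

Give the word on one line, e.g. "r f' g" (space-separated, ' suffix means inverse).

  after r: (1 2)(4 6 5)
  after f': (1 3 6 2)
  after f': (1 6 3 4 5 2)

r f' f'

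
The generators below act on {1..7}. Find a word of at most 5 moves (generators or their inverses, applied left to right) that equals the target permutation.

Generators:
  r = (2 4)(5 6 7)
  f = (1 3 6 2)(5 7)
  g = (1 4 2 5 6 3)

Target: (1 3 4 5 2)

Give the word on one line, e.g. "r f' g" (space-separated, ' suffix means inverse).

g g f f

  after g: (1 4 2 5 6 3)
  after g: (1 2 6)(3 4 5)
  after f: (3 4 7 5 6)
  after f: (1 3 4 5 2)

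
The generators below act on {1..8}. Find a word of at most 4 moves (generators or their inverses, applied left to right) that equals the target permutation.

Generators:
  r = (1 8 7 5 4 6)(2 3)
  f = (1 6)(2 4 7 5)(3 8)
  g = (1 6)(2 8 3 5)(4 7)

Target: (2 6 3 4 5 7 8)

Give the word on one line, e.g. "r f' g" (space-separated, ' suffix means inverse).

r' g' r' f'

  after r': (1 6 4 5 7 8)(2 3)
  after g': (2 8 6 7)(3 5 4)
  after r': (1 6 8 4 2)(3 7)
  after f': (2 6 3 4 5 7 8)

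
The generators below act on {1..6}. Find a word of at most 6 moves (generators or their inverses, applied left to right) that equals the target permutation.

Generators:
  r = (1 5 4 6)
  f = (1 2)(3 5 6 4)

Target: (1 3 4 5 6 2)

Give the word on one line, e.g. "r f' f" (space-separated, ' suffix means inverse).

r' r' r' f'

  after r': (1 6 4 5)
  after r': (1 4)(5 6)
  after r': (1 5 4 6)
  after f': (1 3 4 5 6 2)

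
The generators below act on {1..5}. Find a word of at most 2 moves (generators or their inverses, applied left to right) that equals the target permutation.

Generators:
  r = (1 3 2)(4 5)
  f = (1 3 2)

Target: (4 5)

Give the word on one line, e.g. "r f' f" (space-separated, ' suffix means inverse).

  after f: (1 3 2)
  after r': (4 5)

f r'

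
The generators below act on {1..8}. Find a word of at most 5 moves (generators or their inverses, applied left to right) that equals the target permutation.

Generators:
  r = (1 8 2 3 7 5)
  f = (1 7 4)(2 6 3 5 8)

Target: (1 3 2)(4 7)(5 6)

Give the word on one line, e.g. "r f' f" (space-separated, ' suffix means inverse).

r r f f

  after r: (1 8 2 3 7 5)
  after r: (1 2 7)(3 5 8)
  after f: (1 6 3 8 5 2 4)
  after f: (1 3 2)(4 7)(5 6)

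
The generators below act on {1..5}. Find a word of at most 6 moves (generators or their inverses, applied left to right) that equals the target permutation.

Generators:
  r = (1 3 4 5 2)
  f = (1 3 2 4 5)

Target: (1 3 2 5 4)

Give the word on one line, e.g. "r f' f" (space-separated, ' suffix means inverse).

  after f: (1 3 2 4 5)
  after r: (1 4 2 5 3)
  after f: (1 5 2)
  after r': (1 4 3)
  after r': (1 3 2 5 4)

f r f r' r'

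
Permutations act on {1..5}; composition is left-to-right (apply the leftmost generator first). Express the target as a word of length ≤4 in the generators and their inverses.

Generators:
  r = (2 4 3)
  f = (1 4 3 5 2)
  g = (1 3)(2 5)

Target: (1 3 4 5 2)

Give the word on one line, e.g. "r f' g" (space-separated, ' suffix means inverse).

  after r: (2 4 3)
  after r: (2 3 4)
  after g': (1 3 4 5 2)

r r g'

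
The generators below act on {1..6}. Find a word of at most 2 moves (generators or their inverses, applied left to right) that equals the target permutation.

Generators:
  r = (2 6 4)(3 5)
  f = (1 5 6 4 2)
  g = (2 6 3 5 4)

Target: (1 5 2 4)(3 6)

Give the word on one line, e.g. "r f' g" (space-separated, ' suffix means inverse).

g f

  after g: (2 6 3 5 4)
  after f: (1 5 2 4)(3 6)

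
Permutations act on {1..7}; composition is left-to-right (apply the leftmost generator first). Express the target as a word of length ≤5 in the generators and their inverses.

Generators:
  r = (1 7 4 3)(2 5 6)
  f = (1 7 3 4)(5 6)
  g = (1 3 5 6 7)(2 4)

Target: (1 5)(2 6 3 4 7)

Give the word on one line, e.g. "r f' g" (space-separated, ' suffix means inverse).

  after r': (1 3 4 7)(2 6 5)
  after g': (2 5 4 6 3)
  after f: (1 7 3 2 6 4 5)
  after f: (1 3 2 5 7 4 6)
  after g: (1 5)(2 6 3 4 7)

r' g' f f g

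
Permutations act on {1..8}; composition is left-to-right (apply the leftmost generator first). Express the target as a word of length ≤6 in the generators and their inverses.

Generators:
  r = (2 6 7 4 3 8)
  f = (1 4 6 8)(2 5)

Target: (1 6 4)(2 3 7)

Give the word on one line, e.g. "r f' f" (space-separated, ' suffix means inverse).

  after r': (2 8 3 4 7 6)
  after r': (2 3 7)(4 6 8)
  after f: (1 4 8 6)(2 3 7 5)
  after f: (1 6 4)(2 3 7)

r' r' f f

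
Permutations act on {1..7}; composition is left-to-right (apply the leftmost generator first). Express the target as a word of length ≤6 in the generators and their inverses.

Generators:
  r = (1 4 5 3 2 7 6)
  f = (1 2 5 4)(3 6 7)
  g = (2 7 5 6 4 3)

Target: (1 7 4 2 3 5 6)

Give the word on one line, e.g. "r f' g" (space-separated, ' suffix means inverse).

r' g r r f'

  after r': (1 6 7 2 3 5 4)
  after g: (1 4)(3 6 5)
  after r: (1 5 2 7 6 3)
  after r: (1 3 4 5 7)(2 6)
  after f': (1 7 4 2 3 5 6)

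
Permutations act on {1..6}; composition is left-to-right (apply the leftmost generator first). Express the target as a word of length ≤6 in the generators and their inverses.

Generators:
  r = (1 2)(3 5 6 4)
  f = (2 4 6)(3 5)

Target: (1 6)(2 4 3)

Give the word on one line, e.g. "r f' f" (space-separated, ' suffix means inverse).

  after f': (2 6 4)(3 5)
  after f': (2 4 6)
  after r': (1 2 6)(3 4 5)
  after f': (1 6)(2 4 3)

f' f' r' f'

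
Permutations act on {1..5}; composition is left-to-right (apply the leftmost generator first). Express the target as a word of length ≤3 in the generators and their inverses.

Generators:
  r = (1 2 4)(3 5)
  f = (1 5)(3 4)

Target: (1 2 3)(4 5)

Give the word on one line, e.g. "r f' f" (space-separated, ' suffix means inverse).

  after r: (1 2 4)(3 5)
  after f: (1 2 3)(4 5)

r f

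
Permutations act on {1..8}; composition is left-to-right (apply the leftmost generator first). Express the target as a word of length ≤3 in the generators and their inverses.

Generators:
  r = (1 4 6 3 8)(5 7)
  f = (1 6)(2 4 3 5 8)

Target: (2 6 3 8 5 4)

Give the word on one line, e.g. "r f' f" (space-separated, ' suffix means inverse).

f' r' r'

  after f': (1 6)(2 8 5 3 4)
  after r': (1 4 2 3)(5 6 8 7)
  after r': (2 6 3 8 5 4)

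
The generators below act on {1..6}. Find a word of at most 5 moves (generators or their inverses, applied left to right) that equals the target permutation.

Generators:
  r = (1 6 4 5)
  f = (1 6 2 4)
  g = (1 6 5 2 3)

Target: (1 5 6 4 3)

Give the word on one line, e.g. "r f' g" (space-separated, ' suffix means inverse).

  after g': (1 3 2 5 6)
  after r': (1 3 2 4 6 5)
  after g': (1 2 4)(3 5)
  after g': (1 5 2 4 3 6)
  after f': (1 5 6 4 3)

g' r' g' g' f'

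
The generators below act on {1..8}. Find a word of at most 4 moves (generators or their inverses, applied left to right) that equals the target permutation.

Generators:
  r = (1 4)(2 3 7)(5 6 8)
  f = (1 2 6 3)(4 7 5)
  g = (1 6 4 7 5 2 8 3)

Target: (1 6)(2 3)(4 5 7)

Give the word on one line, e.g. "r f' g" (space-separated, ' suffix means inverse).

  after f: (1 2 6 3)(4 7 5)
  after f: (1 6)(2 3)(4 5 7)

f f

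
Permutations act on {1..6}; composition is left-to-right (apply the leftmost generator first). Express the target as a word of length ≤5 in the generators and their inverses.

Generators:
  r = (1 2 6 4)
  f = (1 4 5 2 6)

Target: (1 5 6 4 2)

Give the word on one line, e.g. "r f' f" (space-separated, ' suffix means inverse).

r f' r'

  after r: (1 2 6 4)
  after f': (1 5 4 6)
  after r': (1 5 6 4 2)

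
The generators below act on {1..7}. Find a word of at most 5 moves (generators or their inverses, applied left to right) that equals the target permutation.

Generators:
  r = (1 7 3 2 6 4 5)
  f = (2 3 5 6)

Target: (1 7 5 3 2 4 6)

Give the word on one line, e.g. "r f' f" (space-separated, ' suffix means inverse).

  after f': (2 6 5 3)
  after r: (1 7 3 6)(2 4 5)
  after f: (1 7 5 3 2 4 6)

f' r f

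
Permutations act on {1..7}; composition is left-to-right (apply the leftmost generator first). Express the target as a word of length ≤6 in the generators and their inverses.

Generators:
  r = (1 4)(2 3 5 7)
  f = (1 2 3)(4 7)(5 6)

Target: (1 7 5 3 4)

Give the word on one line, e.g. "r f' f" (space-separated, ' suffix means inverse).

f f f f r'

  after f: (1 2 3)(4 7)(5 6)
  after f: (1 3 2)
  after f: (4 7)(5 6)
  after f: (1 2 3)
  after r': (1 7 5 3 4)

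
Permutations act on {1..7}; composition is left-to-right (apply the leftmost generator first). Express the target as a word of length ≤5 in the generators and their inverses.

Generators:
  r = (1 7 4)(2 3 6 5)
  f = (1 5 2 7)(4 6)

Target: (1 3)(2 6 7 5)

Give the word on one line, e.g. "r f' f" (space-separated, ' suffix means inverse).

r f' r

  after r: (1 7 4)(2 3 6 5)
  after f': (1 2 3 4 7 6)
  after r: (1 3)(2 6 7 5)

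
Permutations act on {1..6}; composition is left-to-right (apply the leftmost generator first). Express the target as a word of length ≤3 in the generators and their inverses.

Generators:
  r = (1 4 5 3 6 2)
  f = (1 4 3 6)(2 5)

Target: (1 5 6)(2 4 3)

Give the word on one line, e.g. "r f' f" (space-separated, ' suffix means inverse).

r r

  after r: (1 4 5 3 6 2)
  after r: (1 5 6)(2 4 3)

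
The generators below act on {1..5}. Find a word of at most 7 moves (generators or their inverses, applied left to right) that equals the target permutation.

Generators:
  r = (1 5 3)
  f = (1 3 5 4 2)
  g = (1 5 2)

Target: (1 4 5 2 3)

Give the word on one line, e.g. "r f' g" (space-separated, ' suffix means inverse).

f g r r f

  after f: (1 3 5 4 2)
  after g: (1 3 2 5 4)
  after r: (2 3)(4 5)
  after r: (1 5 4 3 2)
  after f: (1 4 5 2 3)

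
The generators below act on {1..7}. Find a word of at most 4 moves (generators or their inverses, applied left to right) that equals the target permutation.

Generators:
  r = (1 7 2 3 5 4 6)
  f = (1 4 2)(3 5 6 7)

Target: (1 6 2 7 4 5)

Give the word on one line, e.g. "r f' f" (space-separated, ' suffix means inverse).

r f'

  after r: (1 7 2 3 5 4 6)
  after f': (1 6 2 7 4 5)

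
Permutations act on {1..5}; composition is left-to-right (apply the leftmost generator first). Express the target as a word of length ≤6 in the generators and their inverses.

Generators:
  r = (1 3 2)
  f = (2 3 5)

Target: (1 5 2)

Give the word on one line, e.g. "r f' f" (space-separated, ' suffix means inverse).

  after f': (2 5 3)
  after f': (2 3 5)
  after r': (1 2)(3 5)
  after f': (1 5 2)

f' f' r' f'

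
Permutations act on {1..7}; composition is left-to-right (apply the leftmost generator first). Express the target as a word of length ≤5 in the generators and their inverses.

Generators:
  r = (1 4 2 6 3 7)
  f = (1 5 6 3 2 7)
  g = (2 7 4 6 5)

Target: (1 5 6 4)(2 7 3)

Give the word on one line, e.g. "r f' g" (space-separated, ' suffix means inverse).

r' f' r g

  after r': (1 7 3 6 2 4)
  after f': (1 2 4 7 6 3 5)
  after r: (1 6 7 3 5 4)
  after g: (1 5 6 4)(2 7 3)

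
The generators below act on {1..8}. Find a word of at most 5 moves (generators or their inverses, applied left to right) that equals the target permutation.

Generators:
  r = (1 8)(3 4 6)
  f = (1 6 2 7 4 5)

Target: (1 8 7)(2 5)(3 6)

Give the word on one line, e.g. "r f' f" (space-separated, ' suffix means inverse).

  after r: (1 8)(3 4 6)
  after f: (1 8 6 3 5)(2 7 4)
  after f: (1 8 2 4 7 5 6 3)
  after f: (1 8 7)(2 5)(3 6)

r f f f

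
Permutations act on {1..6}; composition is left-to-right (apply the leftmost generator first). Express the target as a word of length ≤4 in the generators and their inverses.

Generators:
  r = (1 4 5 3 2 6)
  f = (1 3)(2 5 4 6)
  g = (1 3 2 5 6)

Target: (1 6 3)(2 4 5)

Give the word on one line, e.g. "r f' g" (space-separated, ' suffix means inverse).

  after r': (1 6 2 3 5 4)
  after f': (1 4 3 2)
  after r: (1 5 3 6)(2 4)
  after g: (1 6 3)(2 4 5)

r' f' r g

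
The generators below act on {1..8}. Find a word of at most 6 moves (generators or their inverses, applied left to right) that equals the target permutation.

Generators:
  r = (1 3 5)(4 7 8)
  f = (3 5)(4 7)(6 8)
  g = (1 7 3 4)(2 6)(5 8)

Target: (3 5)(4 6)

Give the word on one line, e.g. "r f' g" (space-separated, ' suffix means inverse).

  after f: (3 5)(4 7)(6 8)
  after g': (1 4)(2 6 5 7 3 8)
  after g': (1 3 5)(6 8)
  after r': (4 8 6 7)
  after f': (3 5)(4 6)

f g' g' r' f'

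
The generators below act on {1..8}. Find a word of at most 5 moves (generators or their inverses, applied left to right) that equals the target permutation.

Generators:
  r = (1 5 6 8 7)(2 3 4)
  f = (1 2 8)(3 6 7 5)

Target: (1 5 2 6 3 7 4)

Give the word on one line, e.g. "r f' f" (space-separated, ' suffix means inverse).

  after r': (1 7 8 6 5)(2 4 3)
  after f': (1 6 7 2 4 5 8 3)
  after r: (1 8 4 6)(3 5 7)
  after r: (1 7 4 8 2 3 6 5)
  after f: (1 5 2 6 3 7 4)

r' f' r r f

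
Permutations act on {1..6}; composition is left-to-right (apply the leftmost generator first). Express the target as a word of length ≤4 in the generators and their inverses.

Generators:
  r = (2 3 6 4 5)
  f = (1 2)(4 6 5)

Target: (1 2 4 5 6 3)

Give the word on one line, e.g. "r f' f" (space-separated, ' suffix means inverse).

r' f

  after r': (2 5 4 6 3)
  after f: (1 2 4 5 6 3)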